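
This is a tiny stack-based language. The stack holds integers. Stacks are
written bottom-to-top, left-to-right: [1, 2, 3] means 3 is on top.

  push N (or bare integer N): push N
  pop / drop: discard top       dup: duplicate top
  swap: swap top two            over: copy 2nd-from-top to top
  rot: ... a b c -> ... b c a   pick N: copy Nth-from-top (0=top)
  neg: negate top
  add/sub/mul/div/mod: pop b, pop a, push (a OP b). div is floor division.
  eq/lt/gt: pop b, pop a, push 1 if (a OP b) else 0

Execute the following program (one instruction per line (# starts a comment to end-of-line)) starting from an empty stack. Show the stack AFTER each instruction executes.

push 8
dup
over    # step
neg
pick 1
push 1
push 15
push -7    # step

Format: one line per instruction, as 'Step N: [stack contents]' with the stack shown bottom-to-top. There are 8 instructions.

Step 1: [8]
Step 2: [8, 8]
Step 3: [8, 8, 8]
Step 4: [8, 8, -8]
Step 5: [8, 8, -8, 8]
Step 6: [8, 8, -8, 8, 1]
Step 7: [8, 8, -8, 8, 1, 15]
Step 8: [8, 8, -8, 8, 1, 15, -7]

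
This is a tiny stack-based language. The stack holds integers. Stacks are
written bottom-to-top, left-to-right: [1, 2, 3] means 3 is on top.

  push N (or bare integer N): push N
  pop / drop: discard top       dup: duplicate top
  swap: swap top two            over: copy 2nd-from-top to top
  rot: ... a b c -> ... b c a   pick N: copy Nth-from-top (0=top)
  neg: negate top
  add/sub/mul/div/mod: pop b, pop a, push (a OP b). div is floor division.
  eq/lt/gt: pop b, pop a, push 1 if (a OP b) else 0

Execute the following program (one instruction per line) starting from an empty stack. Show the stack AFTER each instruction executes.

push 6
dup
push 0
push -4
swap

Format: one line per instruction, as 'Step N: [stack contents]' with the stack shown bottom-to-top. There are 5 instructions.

Step 1: [6]
Step 2: [6, 6]
Step 3: [6, 6, 0]
Step 4: [6, 6, 0, -4]
Step 5: [6, 6, -4, 0]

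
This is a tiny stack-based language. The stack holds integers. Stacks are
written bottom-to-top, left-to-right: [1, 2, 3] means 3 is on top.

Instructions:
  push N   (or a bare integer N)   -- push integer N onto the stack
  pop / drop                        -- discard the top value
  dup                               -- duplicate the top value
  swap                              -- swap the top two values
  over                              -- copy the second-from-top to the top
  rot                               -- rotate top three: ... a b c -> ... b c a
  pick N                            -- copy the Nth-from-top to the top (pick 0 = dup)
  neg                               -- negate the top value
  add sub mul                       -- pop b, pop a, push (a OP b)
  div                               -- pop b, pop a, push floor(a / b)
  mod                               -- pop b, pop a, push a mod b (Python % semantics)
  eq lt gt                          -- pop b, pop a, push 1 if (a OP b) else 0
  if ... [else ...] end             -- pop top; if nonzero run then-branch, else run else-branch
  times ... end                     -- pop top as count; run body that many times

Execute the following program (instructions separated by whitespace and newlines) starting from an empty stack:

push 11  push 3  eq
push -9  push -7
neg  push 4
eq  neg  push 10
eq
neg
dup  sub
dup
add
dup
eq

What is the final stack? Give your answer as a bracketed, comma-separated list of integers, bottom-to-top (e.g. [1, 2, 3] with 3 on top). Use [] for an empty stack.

After 'push 11': [11]
After 'push 3': [11, 3]
After 'eq': [0]
After 'push -9': [0, -9]
After 'push -7': [0, -9, -7]
After 'neg': [0, -9, 7]
After 'push 4': [0, -9, 7, 4]
After 'eq': [0, -9, 0]
After 'neg': [0, -9, 0]
After 'push 10': [0, -9, 0, 10]
After 'eq': [0, -9, 0]
After 'neg': [0, -9, 0]
After 'dup': [0, -9, 0, 0]
After 'sub': [0, -9, 0]
After 'dup': [0, -9, 0, 0]
After 'add': [0, -9, 0]
After 'dup': [0, -9, 0, 0]
After 'eq': [0, -9, 1]

Answer: [0, -9, 1]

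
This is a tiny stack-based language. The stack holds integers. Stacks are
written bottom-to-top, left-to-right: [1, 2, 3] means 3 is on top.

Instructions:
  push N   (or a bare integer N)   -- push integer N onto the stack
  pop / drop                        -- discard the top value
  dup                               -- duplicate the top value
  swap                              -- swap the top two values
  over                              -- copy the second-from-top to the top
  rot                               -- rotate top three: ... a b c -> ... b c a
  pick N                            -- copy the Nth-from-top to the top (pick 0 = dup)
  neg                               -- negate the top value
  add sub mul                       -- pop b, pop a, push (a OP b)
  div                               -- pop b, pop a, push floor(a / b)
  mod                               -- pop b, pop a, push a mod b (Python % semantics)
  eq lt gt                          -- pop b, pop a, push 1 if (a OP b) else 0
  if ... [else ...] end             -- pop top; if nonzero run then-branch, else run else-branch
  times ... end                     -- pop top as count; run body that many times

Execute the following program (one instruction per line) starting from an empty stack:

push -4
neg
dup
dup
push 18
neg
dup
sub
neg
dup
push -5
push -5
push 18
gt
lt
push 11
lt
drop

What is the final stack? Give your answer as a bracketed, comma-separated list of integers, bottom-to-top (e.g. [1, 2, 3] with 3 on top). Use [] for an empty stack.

After 'push -4': [-4]
After 'neg': [4]
After 'dup': [4, 4]
After 'dup': [4, 4, 4]
After 'push 18': [4, 4, 4, 18]
After 'neg': [4, 4, 4, -18]
After 'dup': [4, 4, 4, -18, -18]
After 'sub': [4, 4, 4, 0]
After 'neg': [4, 4, 4, 0]
After 'dup': [4, 4, 4, 0, 0]
After 'push -5': [4, 4, 4, 0, 0, -5]
After 'push -5': [4, 4, 4, 0, 0, -5, -5]
After 'push 18': [4, 4, 4, 0, 0, -5, -5, 18]
After 'gt': [4, 4, 4, 0, 0, -5, 0]
After 'lt': [4, 4, 4, 0, 0, 1]
After 'push 11': [4, 4, 4, 0, 0, 1, 11]
After 'lt': [4, 4, 4, 0, 0, 1]
After 'drop': [4, 4, 4, 0, 0]

Answer: [4, 4, 4, 0, 0]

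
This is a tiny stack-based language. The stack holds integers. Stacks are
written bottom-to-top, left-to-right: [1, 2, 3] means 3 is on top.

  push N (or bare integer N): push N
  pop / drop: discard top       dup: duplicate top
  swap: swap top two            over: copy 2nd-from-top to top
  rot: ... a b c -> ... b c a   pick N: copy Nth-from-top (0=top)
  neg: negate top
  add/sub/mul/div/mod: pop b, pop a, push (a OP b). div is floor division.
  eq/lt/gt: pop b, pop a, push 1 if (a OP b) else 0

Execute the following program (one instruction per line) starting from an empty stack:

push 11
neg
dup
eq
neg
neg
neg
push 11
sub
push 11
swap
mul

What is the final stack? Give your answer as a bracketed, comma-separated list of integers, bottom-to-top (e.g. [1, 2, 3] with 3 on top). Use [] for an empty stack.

After 'push 11': [11]
After 'neg': [-11]
After 'dup': [-11, -11]
After 'eq': [1]
After 'neg': [-1]
After 'neg': [1]
After 'neg': [-1]
After 'push 11': [-1, 11]
After 'sub': [-12]
After 'push 11': [-12, 11]
After 'swap': [11, -12]
After 'mul': [-132]

Answer: [-132]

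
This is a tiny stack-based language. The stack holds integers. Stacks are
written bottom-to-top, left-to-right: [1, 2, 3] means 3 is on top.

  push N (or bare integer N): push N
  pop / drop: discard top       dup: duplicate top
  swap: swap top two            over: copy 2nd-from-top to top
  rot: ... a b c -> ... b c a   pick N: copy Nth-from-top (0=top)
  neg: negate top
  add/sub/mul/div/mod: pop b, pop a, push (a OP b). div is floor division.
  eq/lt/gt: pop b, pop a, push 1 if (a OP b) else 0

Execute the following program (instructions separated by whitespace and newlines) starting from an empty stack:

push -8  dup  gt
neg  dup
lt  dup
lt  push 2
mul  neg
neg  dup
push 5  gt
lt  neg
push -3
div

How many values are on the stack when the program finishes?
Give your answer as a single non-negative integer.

After 'push -8': stack = [-8] (depth 1)
After 'dup': stack = [-8, -8] (depth 2)
After 'gt': stack = [0] (depth 1)
After 'neg': stack = [0] (depth 1)
After 'dup': stack = [0, 0] (depth 2)
After 'lt': stack = [0] (depth 1)
After 'dup': stack = [0, 0] (depth 2)
After 'lt': stack = [0] (depth 1)
After 'push 2': stack = [0, 2] (depth 2)
After 'mul': stack = [0] (depth 1)
After 'neg': stack = [0] (depth 1)
After 'neg': stack = [0] (depth 1)
After 'dup': stack = [0, 0] (depth 2)
After 'push 5': stack = [0, 0, 5] (depth 3)
After 'gt': stack = [0, 0] (depth 2)
After 'lt': stack = [0] (depth 1)
After 'neg': stack = [0] (depth 1)
After 'push -3': stack = [0, -3] (depth 2)
After 'div': stack = [0] (depth 1)

Answer: 1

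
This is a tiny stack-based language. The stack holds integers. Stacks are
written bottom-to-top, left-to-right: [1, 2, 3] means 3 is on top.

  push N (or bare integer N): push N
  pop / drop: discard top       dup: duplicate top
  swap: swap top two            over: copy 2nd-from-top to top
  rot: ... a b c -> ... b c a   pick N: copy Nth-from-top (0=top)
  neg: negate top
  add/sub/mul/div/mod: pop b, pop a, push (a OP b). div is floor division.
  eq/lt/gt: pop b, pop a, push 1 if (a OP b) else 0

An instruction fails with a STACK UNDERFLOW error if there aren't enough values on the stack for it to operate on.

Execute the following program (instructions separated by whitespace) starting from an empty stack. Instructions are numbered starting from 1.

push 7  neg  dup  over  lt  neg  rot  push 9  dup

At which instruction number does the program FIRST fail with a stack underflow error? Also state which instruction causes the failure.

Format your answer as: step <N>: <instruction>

Answer: step 7: rot

Derivation:
Step 1 ('push 7'): stack = [7], depth = 1
Step 2 ('neg'): stack = [-7], depth = 1
Step 3 ('dup'): stack = [-7, -7], depth = 2
Step 4 ('over'): stack = [-7, -7, -7], depth = 3
Step 5 ('lt'): stack = [-7, 0], depth = 2
Step 6 ('neg'): stack = [-7, 0], depth = 2
Step 7 ('rot'): needs 3 value(s) but depth is 2 — STACK UNDERFLOW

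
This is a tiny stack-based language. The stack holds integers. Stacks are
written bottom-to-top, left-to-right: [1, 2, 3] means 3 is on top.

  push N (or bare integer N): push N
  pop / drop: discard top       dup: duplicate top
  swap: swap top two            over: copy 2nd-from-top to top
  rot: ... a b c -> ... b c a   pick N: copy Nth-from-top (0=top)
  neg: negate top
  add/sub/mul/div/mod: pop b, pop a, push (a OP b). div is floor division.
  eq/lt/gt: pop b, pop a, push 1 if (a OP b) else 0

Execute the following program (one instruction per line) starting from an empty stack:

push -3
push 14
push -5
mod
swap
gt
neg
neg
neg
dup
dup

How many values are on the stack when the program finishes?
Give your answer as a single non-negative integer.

Answer: 3

Derivation:
After 'push -3': stack = [-3] (depth 1)
After 'push 14': stack = [-3, 14] (depth 2)
After 'push -5': stack = [-3, 14, -5] (depth 3)
After 'mod': stack = [-3, -1] (depth 2)
After 'swap': stack = [-1, -3] (depth 2)
After 'gt': stack = [1] (depth 1)
After 'neg': stack = [-1] (depth 1)
After 'neg': stack = [1] (depth 1)
After 'neg': stack = [-1] (depth 1)
After 'dup': stack = [-1, -1] (depth 2)
After 'dup': stack = [-1, -1, -1] (depth 3)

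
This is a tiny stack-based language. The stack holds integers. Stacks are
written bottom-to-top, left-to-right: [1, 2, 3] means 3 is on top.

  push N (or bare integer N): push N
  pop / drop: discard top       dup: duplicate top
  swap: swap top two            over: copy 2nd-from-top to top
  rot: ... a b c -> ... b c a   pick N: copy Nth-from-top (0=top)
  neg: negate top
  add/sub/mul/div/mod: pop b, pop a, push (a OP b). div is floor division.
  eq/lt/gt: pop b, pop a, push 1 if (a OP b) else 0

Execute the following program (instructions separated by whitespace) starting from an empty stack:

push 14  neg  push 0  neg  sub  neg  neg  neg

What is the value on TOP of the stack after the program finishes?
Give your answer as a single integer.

Answer: 14

Derivation:
After 'push 14': [14]
After 'neg': [-14]
After 'push 0': [-14, 0]
After 'neg': [-14, 0]
After 'sub': [-14]
After 'neg': [14]
After 'neg': [-14]
After 'neg': [14]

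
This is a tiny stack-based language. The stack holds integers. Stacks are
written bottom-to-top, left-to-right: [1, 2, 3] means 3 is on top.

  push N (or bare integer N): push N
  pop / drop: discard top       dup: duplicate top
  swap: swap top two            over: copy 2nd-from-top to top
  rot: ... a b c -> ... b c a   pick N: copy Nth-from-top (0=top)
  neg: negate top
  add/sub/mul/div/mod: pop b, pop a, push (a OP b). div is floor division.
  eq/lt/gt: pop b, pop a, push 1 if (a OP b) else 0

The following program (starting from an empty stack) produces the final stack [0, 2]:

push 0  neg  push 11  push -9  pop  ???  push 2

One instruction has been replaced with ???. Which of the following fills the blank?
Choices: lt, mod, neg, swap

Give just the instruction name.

Answer: mod

Derivation:
Stack before ???: [0, 11]
Stack after ???:  [0]
Checking each choice:
  lt: produces [1, 2]
  mod: MATCH
  neg: produces [0, -11, 2]
  swap: produces [11, 0, 2]


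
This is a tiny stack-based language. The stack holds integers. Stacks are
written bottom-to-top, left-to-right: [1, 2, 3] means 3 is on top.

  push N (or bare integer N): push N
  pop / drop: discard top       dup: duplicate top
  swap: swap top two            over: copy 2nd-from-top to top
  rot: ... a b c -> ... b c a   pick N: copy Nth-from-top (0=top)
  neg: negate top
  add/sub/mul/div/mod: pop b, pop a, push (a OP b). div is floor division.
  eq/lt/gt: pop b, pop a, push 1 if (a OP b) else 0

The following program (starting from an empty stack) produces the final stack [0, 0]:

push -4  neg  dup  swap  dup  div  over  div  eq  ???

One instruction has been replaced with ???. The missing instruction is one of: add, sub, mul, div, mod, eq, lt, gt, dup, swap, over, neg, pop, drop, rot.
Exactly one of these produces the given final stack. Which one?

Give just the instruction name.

Answer: dup

Derivation:
Stack before ???: [0]
Stack after ???:  [0, 0]
The instruction that transforms [0] -> [0, 0] is: dup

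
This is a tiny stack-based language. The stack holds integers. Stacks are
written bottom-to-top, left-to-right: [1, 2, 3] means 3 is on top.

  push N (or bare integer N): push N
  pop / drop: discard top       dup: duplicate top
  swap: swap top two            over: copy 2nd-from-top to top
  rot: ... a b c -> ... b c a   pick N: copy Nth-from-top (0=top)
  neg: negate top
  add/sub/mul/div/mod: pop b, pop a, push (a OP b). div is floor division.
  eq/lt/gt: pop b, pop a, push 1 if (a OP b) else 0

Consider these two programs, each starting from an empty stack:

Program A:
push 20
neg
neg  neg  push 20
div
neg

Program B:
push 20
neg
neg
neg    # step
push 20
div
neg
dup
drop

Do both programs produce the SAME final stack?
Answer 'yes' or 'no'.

Answer: yes

Derivation:
Program A trace:
  After 'push 20': [20]
  After 'neg': [-20]
  After 'neg': [20]
  After 'neg': [-20]
  After 'push 20': [-20, 20]
  After 'div': [-1]
  After 'neg': [1]
Program A final stack: [1]

Program B trace:
  After 'push 20': [20]
  After 'neg': [-20]
  After 'neg': [20]
  After 'neg': [-20]
  After 'push 20': [-20, 20]
  After 'div': [-1]
  After 'neg': [1]
  After 'dup': [1, 1]
  After 'drop': [1]
Program B final stack: [1]
Same: yes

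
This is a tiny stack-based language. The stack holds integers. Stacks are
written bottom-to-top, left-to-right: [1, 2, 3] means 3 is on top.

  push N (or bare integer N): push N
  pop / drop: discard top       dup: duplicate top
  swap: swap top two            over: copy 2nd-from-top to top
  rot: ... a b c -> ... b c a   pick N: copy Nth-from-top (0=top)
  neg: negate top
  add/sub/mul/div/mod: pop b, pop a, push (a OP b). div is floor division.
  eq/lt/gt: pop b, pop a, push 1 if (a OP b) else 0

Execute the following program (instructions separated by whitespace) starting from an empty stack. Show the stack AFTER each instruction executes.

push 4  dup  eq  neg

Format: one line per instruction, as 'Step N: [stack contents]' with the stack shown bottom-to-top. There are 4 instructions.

Step 1: [4]
Step 2: [4, 4]
Step 3: [1]
Step 4: [-1]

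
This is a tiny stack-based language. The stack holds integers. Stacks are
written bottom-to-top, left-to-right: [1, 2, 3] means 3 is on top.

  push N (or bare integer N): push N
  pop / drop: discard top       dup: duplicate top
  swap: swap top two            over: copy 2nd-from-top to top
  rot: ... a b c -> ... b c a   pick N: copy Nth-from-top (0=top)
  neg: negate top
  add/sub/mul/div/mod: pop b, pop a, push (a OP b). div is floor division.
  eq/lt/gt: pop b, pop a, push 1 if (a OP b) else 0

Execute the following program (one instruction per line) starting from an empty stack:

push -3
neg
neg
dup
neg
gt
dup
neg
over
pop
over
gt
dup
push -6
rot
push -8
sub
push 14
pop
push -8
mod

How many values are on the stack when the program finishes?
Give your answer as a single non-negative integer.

Answer: 4

Derivation:
After 'push -3': stack = [-3] (depth 1)
After 'neg': stack = [3] (depth 1)
After 'neg': stack = [-3] (depth 1)
After 'dup': stack = [-3, -3] (depth 2)
After 'neg': stack = [-3, 3] (depth 2)
After 'gt': stack = [0] (depth 1)
After 'dup': stack = [0, 0] (depth 2)
After 'neg': stack = [0, 0] (depth 2)
After 'over': stack = [0, 0, 0] (depth 3)
After 'pop': stack = [0, 0] (depth 2)
  ...
After 'gt': stack = [0, 0] (depth 2)
After 'dup': stack = [0, 0, 0] (depth 3)
After 'push -6': stack = [0, 0, 0, -6] (depth 4)
After 'rot': stack = [0, 0, -6, 0] (depth 4)
After 'push -8': stack = [0, 0, -6, 0, -8] (depth 5)
After 'sub': stack = [0, 0, -6, 8] (depth 4)
After 'push 14': stack = [0, 0, -6, 8, 14] (depth 5)
After 'pop': stack = [0, 0, -6, 8] (depth 4)
After 'push -8': stack = [0, 0, -6, 8, -8] (depth 5)
After 'mod': stack = [0, 0, -6, 0] (depth 4)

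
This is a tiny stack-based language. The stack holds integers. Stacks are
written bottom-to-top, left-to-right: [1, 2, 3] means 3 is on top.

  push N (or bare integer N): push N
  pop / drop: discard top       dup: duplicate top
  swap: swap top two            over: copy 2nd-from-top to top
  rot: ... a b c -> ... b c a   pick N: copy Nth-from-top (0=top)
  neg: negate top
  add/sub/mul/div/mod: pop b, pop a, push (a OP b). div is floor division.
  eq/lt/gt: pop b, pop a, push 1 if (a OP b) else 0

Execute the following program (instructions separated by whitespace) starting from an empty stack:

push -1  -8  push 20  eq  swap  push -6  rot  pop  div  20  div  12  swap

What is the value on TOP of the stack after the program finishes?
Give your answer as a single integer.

Answer: 0

Derivation:
After 'push -1': [-1]
After 'push -8': [-1, -8]
After 'push 20': [-1, -8, 20]
After 'eq': [-1, 0]
After 'swap': [0, -1]
After 'push -6': [0, -1, -6]
After 'rot': [-1, -6, 0]
After 'pop': [-1, -6]
After 'div': [0]
After 'push 20': [0, 20]
After 'div': [0]
After 'push 12': [0, 12]
After 'swap': [12, 0]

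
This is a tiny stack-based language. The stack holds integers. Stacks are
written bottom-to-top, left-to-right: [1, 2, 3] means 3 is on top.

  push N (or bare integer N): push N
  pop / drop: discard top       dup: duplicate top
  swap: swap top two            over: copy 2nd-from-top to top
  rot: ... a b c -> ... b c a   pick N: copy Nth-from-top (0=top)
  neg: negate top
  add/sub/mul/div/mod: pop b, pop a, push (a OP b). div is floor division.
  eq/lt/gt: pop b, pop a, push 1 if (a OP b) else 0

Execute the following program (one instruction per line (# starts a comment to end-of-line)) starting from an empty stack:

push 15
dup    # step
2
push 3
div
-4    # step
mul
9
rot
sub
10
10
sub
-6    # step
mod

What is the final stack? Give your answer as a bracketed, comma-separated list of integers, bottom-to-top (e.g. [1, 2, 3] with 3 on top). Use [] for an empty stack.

After 'push 15': [15]
After 'dup': [15, 15]
After 'push 2': [15, 15, 2]
After 'push 3': [15, 15, 2, 3]
After 'div': [15, 15, 0]
After 'push -4': [15, 15, 0, -4]
After 'mul': [15, 15, 0]
After 'push 9': [15, 15, 0, 9]
After 'rot': [15, 0, 9, 15]
After 'sub': [15, 0, -6]
After 'push 10': [15, 0, -6, 10]
After 'push 10': [15, 0, -6, 10, 10]
After 'sub': [15, 0, -6, 0]
After 'push -6': [15, 0, -6, 0, -6]
After 'mod': [15, 0, -6, 0]

Answer: [15, 0, -6, 0]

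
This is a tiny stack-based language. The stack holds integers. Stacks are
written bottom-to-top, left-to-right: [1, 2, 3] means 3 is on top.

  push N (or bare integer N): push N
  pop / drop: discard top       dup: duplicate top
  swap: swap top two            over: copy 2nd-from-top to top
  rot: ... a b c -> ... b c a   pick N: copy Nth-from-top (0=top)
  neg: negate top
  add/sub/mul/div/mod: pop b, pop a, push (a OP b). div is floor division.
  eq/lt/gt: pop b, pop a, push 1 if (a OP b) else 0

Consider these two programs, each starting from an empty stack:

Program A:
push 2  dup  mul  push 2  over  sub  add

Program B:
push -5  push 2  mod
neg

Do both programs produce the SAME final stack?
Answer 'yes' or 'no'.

Answer: no

Derivation:
Program A trace:
  After 'push 2': [2]
  After 'dup': [2, 2]
  After 'mul': [4]
  After 'push 2': [4, 2]
  After 'over': [4, 2, 4]
  After 'sub': [4, -2]
  After 'add': [2]
Program A final stack: [2]

Program B trace:
  After 'push -5': [-5]
  After 'push 2': [-5, 2]
  After 'mod': [1]
  After 'neg': [-1]
Program B final stack: [-1]
Same: no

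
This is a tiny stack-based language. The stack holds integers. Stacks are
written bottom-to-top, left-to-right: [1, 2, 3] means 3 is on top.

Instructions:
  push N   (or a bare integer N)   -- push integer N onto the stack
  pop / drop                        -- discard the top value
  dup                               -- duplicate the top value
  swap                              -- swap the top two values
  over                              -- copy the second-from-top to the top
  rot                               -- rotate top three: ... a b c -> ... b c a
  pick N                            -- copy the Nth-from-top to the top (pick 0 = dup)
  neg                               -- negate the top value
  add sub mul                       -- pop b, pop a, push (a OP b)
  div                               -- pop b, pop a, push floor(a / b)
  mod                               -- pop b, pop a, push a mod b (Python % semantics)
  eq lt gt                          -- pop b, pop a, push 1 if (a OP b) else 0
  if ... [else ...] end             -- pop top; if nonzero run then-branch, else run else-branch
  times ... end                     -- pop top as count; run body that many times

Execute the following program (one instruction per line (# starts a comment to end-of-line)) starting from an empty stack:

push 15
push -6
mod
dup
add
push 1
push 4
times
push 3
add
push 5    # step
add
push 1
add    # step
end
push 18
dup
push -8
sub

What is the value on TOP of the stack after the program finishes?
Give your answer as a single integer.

Answer: 26

Derivation:
After 'push 15': [15]
After 'push -6': [15, -6]
After 'mod': [-3]
After 'dup': [-3, -3]
After 'add': [-6]
After 'push 1': [-6, 1]
After 'push 4': [-6, 1, 4]
After 'times': [-6, 1]
After 'push 3': [-6, 1, 3]
After 'add': [-6, 4]
  ...
After 'push 3': [-6, 28, 3]
After 'add': [-6, 31]
After 'push 5': [-6, 31, 5]
After 'add': [-6, 36]
After 'push 1': [-6, 36, 1]
After 'add': [-6, 37]
After 'push 18': [-6, 37, 18]
After 'dup': [-6, 37, 18, 18]
After 'push -8': [-6, 37, 18, 18, -8]
After 'sub': [-6, 37, 18, 26]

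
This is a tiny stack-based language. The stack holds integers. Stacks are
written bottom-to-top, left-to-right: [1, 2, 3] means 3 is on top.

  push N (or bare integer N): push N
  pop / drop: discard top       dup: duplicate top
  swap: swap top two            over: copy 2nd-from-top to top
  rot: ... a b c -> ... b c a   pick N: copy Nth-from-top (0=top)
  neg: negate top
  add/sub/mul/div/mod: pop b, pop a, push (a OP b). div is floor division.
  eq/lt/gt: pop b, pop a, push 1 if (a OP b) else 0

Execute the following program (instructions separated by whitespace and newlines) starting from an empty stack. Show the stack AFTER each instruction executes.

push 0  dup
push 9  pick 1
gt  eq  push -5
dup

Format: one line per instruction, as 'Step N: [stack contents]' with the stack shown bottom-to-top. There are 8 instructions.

Step 1: [0]
Step 2: [0, 0]
Step 3: [0, 0, 9]
Step 4: [0, 0, 9, 0]
Step 5: [0, 0, 1]
Step 6: [0, 0]
Step 7: [0, 0, -5]
Step 8: [0, 0, -5, -5]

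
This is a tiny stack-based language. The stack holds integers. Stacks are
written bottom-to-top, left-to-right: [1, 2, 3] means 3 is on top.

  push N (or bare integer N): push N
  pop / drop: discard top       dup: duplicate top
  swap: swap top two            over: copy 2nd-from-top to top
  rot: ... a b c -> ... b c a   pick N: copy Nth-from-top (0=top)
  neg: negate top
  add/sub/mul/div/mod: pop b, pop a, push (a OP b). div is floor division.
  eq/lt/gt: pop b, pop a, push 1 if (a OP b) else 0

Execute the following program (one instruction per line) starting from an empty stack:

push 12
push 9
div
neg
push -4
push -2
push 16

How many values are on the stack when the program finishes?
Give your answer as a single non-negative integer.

After 'push 12': stack = [12] (depth 1)
After 'push 9': stack = [12, 9] (depth 2)
After 'div': stack = [1] (depth 1)
After 'neg': stack = [-1] (depth 1)
After 'push -4': stack = [-1, -4] (depth 2)
After 'push -2': stack = [-1, -4, -2] (depth 3)
After 'push 16': stack = [-1, -4, -2, 16] (depth 4)

Answer: 4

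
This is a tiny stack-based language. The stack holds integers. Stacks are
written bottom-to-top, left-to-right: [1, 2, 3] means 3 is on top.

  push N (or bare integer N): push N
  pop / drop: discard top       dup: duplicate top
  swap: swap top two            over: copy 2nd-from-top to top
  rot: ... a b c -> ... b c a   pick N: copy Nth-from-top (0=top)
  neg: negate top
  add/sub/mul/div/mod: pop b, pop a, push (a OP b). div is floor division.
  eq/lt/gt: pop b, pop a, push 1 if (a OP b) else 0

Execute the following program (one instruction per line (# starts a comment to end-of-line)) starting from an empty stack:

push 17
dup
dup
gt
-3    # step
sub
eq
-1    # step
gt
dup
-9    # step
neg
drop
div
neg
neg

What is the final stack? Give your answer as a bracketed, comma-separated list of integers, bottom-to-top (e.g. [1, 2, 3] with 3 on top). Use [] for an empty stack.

After 'push 17': [17]
After 'dup': [17, 17]
After 'dup': [17, 17, 17]
After 'gt': [17, 0]
After 'push -3': [17, 0, -3]
After 'sub': [17, 3]
After 'eq': [0]
After 'push -1': [0, -1]
After 'gt': [1]
After 'dup': [1, 1]
After 'push -9': [1, 1, -9]
After 'neg': [1, 1, 9]
After 'drop': [1, 1]
After 'div': [1]
After 'neg': [-1]
After 'neg': [1]

Answer: [1]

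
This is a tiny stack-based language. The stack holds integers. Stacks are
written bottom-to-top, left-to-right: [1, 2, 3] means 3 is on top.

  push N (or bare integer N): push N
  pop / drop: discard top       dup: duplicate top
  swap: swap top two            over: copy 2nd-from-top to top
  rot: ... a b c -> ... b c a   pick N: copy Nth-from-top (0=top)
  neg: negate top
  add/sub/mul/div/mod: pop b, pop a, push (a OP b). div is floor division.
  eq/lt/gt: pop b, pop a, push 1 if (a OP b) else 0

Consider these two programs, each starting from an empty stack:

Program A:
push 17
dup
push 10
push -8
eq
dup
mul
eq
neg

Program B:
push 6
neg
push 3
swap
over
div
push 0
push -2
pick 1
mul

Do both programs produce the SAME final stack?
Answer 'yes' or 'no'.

Answer: no

Derivation:
Program A trace:
  After 'push 17': [17]
  After 'dup': [17, 17]
  After 'push 10': [17, 17, 10]
  After 'push -8': [17, 17, 10, -8]
  After 'eq': [17, 17, 0]
  After 'dup': [17, 17, 0, 0]
  After 'mul': [17, 17, 0]
  After 'eq': [17, 0]
  After 'neg': [17, 0]
Program A final stack: [17, 0]

Program B trace:
  After 'push 6': [6]
  After 'neg': [-6]
  After 'push 3': [-6, 3]
  After 'swap': [3, -6]
  After 'over': [3, -6, 3]
  After 'div': [3, -2]
  After 'push 0': [3, -2, 0]
  After 'push -2': [3, -2, 0, -2]
  After 'pick 1': [3, -2, 0, -2, 0]
  After 'mul': [3, -2, 0, 0]
Program B final stack: [3, -2, 0, 0]
Same: no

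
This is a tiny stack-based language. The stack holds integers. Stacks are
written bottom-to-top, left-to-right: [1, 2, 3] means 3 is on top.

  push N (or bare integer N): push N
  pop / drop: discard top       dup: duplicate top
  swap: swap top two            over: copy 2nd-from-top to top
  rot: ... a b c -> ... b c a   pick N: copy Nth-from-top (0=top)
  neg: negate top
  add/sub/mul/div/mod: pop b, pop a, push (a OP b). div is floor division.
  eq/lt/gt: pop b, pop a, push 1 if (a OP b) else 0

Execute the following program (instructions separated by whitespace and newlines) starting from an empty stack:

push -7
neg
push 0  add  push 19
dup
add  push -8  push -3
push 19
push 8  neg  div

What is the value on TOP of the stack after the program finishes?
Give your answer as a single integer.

Answer: -3

Derivation:
After 'push -7': [-7]
After 'neg': [7]
After 'push 0': [7, 0]
After 'add': [7]
After 'push 19': [7, 19]
After 'dup': [7, 19, 19]
After 'add': [7, 38]
After 'push -8': [7, 38, -8]
After 'push -3': [7, 38, -8, -3]
After 'push 19': [7, 38, -8, -3, 19]
After 'push 8': [7, 38, -8, -3, 19, 8]
After 'neg': [7, 38, -8, -3, 19, -8]
After 'div': [7, 38, -8, -3, -3]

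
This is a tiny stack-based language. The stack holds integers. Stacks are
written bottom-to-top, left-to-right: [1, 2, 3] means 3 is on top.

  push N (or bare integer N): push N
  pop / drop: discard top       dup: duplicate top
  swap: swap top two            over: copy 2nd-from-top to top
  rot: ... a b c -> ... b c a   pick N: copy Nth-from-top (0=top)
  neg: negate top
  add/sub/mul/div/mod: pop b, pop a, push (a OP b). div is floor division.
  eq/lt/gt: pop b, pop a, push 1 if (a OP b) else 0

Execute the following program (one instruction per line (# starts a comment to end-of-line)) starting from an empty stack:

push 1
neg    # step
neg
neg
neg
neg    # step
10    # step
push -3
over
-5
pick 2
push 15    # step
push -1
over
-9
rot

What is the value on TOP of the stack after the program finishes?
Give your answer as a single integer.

Answer: -1

Derivation:
After 'push 1': [1]
After 'neg': [-1]
After 'neg': [1]
After 'neg': [-1]
After 'neg': [1]
After 'neg': [-1]
After 'push 10': [-1, 10]
After 'push -3': [-1, 10, -3]
After 'over': [-1, 10, -3, 10]
After 'push -5': [-1, 10, -3, 10, -5]
After 'pick 2': [-1, 10, -3, 10, -5, -3]
After 'push 15': [-1, 10, -3, 10, -5, -3, 15]
After 'push -1': [-1, 10, -3, 10, -5, -3, 15, -1]
After 'over': [-1, 10, -3, 10, -5, -3, 15, -1, 15]
After 'push -9': [-1, 10, -3, 10, -5, -3, 15, -1, 15, -9]
After 'rot': [-1, 10, -3, 10, -5, -3, 15, 15, -9, -1]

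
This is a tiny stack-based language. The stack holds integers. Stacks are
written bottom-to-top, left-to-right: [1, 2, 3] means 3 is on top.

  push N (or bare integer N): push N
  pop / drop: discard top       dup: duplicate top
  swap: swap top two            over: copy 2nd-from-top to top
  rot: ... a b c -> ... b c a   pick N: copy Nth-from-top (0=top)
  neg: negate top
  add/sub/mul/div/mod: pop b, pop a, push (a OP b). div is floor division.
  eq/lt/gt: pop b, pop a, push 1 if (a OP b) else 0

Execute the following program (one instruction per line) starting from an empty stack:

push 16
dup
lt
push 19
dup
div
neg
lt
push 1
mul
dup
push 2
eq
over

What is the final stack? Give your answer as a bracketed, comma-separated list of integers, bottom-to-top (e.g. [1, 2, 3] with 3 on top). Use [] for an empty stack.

After 'push 16': [16]
After 'dup': [16, 16]
After 'lt': [0]
After 'push 19': [0, 19]
After 'dup': [0, 19, 19]
After 'div': [0, 1]
After 'neg': [0, -1]
After 'lt': [0]
After 'push 1': [0, 1]
After 'mul': [0]
After 'dup': [0, 0]
After 'push 2': [0, 0, 2]
After 'eq': [0, 0]
After 'over': [0, 0, 0]

Answer: [0, 0, 0]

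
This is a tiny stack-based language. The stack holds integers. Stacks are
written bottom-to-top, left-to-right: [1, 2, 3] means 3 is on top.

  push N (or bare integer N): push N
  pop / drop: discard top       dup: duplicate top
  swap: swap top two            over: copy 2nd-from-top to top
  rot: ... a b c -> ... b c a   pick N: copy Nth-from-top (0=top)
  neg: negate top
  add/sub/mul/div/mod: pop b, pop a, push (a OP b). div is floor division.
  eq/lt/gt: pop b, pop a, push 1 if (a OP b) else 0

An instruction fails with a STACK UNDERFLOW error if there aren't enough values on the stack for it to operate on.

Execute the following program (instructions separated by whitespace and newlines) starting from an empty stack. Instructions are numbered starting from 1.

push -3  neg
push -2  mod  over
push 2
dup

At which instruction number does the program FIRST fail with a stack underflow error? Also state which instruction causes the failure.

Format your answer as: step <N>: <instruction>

Step 1 ('push -3'): stack = [-3], depth = 1
Step 2 ('neg'): stack = [3], depth = 1
Step 3 ('push -2'): stack = [3, -2], depth = 2
Step 4 ('mod'): stack = [-1], depth = 1
Step 5 ('over'): needs 2 value(s) but depth is 1 — STACK UNDERFLOW

Answer: step 5: over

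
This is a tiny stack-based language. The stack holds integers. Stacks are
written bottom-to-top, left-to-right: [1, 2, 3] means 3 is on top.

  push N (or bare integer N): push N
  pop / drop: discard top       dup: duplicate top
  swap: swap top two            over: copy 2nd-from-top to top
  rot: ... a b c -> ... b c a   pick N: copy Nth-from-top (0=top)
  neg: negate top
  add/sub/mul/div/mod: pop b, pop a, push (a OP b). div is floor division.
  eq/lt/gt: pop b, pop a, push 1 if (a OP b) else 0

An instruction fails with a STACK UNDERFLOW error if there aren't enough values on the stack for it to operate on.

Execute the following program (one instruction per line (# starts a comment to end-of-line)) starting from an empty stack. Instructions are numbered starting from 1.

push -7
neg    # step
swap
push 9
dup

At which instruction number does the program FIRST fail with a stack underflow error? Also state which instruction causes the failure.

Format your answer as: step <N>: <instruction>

Step 1 ('push -7'): stack = [-7], depth = 1
Step 2 ('neg'): stack = [7], depth = 1
Step 3 ('swap'): needs 2 value(s) but depth is 1 — STACK UNDERFLOW

Answer: step 3: swap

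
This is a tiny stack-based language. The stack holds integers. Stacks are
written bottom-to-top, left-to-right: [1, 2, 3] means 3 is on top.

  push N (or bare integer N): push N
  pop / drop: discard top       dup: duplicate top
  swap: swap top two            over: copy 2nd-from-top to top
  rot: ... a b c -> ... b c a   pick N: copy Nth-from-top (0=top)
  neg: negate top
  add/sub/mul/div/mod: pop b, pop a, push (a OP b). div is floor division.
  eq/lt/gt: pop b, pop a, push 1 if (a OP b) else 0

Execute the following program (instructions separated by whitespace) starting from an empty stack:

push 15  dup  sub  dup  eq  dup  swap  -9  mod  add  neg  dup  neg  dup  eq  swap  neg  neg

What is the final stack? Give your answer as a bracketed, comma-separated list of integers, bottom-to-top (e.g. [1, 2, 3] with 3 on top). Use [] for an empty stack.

Answer: [1, 7]

Derivation:
After 'push 15': [15]
After 'dup': [15, 15]
After 'sub': [0]
After 'dup': [0, 0]
After 'eq': [1]
After 'dup': [1, 1]
After 'swap': [1, 1]
After 'push -9': [1, 1, -9]
After 'mod': [1, -8]
After 'add': [-7]
After 'neg': [7]
After 'dup': [7, 7]
After 'neg': [7, -7]
After 'dup': [7, -7, -7]
After 'eq': [7, 1]
After 'swap': [1, 7]
After 'neg': [1, -7]
After 'neg': [1, 7]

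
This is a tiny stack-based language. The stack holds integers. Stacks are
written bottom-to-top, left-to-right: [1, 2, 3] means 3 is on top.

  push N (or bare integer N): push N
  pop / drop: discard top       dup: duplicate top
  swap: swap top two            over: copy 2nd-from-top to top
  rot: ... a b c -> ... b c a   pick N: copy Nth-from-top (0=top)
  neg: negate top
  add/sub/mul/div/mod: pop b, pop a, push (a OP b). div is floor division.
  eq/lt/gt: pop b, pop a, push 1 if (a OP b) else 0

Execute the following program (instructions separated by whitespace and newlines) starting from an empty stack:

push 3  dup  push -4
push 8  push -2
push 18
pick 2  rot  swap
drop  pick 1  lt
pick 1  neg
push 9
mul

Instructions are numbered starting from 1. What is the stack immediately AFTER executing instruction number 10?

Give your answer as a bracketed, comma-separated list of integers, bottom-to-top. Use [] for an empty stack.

Answer: [3, 3, -4, 8, 18, -2]

Derivation:
Step 1 ('push 3'): [3]
Step 2 ('dup'): [3, 3]
Step 3 ('push -4'): [3, 3, -4]
Step 4 ('push 8'): [3, 3, -4, 8]
Step 5 ('push -2'): [3, 3, -4, 8, -2]
Step 6 ('push 18'): [3, 3, -4, 8, -2, 18]
Step 7 ('pick 2'): [3, 3, -4, 8, -2, 18, 8]
Step 8 ('rot'): [3, 3, -4, 8, 18, 8, -2]
Step 9 ('swap'): [3, 3, -4, 8, 18, -2, 8]
Step 10 ('drop'): [3, 3, -4, 8, 18, -2]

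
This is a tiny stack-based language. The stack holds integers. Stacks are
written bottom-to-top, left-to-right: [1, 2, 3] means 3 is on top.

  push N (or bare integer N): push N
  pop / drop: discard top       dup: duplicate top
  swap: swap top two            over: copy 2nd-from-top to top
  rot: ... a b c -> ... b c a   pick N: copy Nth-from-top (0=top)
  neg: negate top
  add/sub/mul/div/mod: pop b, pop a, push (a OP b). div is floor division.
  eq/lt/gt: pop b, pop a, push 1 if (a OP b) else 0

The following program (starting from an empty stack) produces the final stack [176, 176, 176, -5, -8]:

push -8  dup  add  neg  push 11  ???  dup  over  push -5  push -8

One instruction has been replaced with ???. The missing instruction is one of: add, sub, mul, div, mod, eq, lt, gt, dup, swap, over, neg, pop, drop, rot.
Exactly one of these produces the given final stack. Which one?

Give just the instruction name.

Answer: mul

Derivation:
Stack before ???: [16, 11]
Stack after ???:  [176]
The instruction that transforms [16, 11] -> [176] is: mul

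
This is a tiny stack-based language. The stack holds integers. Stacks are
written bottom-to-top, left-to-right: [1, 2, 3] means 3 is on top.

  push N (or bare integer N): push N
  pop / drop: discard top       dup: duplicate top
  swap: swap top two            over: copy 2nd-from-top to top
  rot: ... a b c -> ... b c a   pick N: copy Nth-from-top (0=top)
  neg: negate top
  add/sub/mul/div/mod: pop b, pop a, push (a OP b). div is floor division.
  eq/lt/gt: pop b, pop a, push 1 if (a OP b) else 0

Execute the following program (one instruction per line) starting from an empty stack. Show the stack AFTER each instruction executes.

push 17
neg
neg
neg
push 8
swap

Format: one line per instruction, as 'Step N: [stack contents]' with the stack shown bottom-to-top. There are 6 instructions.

Step 1: [17]
Step 2: [-17]
Step 3: [17]
Step 4: [-17]
Step 5: [-17, 8]
Step 6: [8, -17]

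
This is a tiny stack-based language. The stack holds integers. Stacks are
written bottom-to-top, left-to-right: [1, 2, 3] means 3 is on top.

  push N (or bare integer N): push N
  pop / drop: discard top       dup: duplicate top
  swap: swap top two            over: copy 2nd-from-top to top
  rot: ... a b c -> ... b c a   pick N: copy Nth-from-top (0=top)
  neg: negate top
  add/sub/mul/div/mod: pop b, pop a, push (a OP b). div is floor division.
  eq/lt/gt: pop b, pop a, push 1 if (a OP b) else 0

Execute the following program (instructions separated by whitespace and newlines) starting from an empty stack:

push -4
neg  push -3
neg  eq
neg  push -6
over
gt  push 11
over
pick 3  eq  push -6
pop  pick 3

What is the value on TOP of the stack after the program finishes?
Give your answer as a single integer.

Answer: 0

Derivation:
After 'push -4': [-4]
After 'neg': [4]
After 'push -3': [4, -3]
After 'neg': [4, 3]
After 'eq': [0]
After 'neg': [0]
After 'push -6': [0, -6]
After 'over': [0, -6, 0]
After 'gt': [0, 0]
After 'push 11': [0, 0, 11]
After 'over': [0, 0, 11, 0]
After 'pick 3': [0, 0, 11, 0, 0]
After 'eq': [0, 0, 11, 1]
After 'push -6': [0, 0, 11, 1, -6]
After 'pop': [0, 0, 11, 1]
After 'pick 3': [0, 0, 11, 1, 0]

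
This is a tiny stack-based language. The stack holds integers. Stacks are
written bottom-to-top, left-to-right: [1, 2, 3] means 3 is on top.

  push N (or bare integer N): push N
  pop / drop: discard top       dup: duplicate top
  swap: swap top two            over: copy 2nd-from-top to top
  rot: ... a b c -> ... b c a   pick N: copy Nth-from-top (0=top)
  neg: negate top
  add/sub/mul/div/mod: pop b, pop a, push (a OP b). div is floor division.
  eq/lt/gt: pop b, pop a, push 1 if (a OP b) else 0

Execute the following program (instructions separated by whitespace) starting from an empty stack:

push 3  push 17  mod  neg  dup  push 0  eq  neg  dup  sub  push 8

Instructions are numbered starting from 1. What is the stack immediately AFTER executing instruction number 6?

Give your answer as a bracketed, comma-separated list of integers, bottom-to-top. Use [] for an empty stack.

Step 1 ('push 3'): [3]
Step 2 ('push 17'): [3, 17]
Step 3 ('mod'): [3]
Step 4 ('neg'): [-3]
Step 5 ('dup'): [-3, -3]
Step 6 ('push 0'): [-3, -3, 0]

Answer: [-3, -3, 0]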